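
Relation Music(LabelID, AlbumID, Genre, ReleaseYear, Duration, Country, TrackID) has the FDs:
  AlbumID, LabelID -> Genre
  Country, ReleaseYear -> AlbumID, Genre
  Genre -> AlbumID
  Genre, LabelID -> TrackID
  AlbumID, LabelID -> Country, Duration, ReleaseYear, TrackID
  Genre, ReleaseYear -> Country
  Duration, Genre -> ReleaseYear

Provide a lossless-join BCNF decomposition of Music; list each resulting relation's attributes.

Candidate keys of the original relation: {AlbumID, LabelID}, {Country, LabelID, ReleaseYear}, {Genre, LabelID}.
Within {AlbumID, Country, Duration, Genre, LabelID, ReleaseYear, TrackID}: {Country, ReleaseYear}⁺ ∩ {AlbumID, Country, Duration, Genre, LabelID, ReleaseYear, TrackID} = {AlbumID, Country, Genre, ReleaseYear}, not the whole set, so Country, ReleaseYear -> AlbumID, Genre violates BCNF; decompose into {AlbumID, Country, Genre, ReleaseYear} and {Country, Duration, LabelID, ReleaseYear, TrackID}.
Within {AlbumID, Country, Genre, ReleaseYear}: {Genre}⁺ ∩ {AlbumID, Country, Genre, ReleaseYear} = {AlbumID, Genre}, not the whole set, so Genre -> AlbumID violates BCNF; decompose into {AlbumID, Genre} and {Country, Genre, ReleaseYear}.
{AlbumID, Genre} has no BCNF violation.
{Country, Genre, ReleaseYear} has no BCNF violation.
{Country, Duration, LabelID, ReleaseYear, TrackID} has no BCNF violation.

{AlbumID, Genre}; {Country, Duration, LabelID, ReleaseYear, TrackID}; {Country, Genre, ReleaseYear}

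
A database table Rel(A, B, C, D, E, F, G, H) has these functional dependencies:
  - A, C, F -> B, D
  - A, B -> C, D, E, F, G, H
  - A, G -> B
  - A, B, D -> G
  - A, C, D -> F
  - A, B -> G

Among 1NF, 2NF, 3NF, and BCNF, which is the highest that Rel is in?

BCNF

Candidate keys: {A, B}, {A, C, D}, {A, C, F}, {A, G}. Prime attributes: {A, B, C, D, F, G}.
Each dependency's left side is a superkey — BCNF holds.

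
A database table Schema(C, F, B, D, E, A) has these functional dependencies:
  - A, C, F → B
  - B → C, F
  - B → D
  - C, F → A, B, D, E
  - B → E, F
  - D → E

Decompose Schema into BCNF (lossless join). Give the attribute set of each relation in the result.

{A, B, C, D, F}; {D, E}

Candidate keys of the original relation: {B}, {C, F}.
Within {A, B, C, D, E, F}: {D}⁺ ∩ {A, B, C, D, E, F} = {D, E}, not the whole set, so D → E violates BCNF; decompose into {D, E} and {A, B, C, D, F}.
{D, E} has no BCNF violation.
{A, B, C, D, F} has no BCNF violation.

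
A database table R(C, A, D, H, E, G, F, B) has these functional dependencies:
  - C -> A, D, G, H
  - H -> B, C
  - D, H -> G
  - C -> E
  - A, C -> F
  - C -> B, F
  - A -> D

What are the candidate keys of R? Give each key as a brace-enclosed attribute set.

Closure of {C} is {A, B, C, D, E, F, G, H}, the whole schema; {C} is a candidate key.
Closure of {H} is {A, B, C, D, E, F, G, H}, the whole schema; {H} is a candidate key.
No proper subset of any of these is a key, and no other minimal superkey exists.

{C}, {H}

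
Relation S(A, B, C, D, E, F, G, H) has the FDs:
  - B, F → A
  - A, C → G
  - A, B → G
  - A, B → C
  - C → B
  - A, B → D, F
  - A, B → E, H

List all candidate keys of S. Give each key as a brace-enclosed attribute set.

{A, B}⁺ = {A, B, C, D, E, F, G, H} — all of the relation — so {A, B} is a candidate key.
{A, C}⁺ = {A, B, C, D, E, F, G, H} — all of the relation — so {A, C} is a candidate key.
{B, F}⁺ = {A, B, C, D, E, F, G, H} — all of the relation — so {B, F} is a candidate key.
{C, F}⁺ = {A, B, C, D, E, F, G, H} — all of the relation — so {C, F} is a candidate key.
These are minimal and exhaustive — every other superkey contains one of them.

{A, B}, {A, C}, {B, F}, {C, F}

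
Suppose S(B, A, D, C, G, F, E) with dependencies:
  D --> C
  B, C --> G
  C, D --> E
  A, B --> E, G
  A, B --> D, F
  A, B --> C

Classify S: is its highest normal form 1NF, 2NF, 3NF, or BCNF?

2NF

Candidate key: {A, B}. Prime attributes: {A, B}.
D --> C: {D}⁺ = {C, D, E}, which is not all of the attributes, so the left side is not a superkey — BCNF is violated.
D --> C has non-prime {C} on the right and a non-superkey on the left, so 3NF fails.
No non-prime attribute depends on a proper subset of any candidate key, so 2NF holds.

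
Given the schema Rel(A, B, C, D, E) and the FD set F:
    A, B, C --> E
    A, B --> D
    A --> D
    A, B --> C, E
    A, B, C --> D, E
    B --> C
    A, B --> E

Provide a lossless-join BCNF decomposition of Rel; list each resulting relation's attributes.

{A, B, E}; {A, D}; {B, C}

Candidate key of the original relation: {A, B}.
Within {A, B, C, D, E}: {A}⁺ ∩ {A, B, C, D, E} = {A, D}, not the whole set, so A --> D violates BCNF; decompose into {A, D} and {A, B, C, E}.
{A, D}: every determinant is a superkey — BCNF.
Within {A, B, C, E}: {B}⁺ ∩ {A, B, C, E} = {B, C}, not the whole set, so B --> C violates BCNF; decompose into {B, C} and {A, B, E}.
{B, C}: every determinant is a superkey — BCNF.
{A, B, E}: every determinant is a superkey — BCNF.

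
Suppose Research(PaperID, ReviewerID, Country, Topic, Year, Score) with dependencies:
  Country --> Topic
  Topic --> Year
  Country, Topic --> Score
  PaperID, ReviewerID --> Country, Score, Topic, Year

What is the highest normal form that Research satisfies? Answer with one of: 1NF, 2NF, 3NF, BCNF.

Candidate key: {PaperID, ReviewerID}. Prime attributes: {PaperID, ReviewerID}.
Country --> Topic: {Country}⁺ = {Country, Score, Topic, Year}, which is not all of the attributes, so the left side is not a superkey — BCNF is violated.
Country --> Topic has non-prime {Topic} on the right and a non-superkey on the left, so 3NF fails.
No non-prime attribute depends on a proper subset of any candidate key, so 2NF holds.

2NF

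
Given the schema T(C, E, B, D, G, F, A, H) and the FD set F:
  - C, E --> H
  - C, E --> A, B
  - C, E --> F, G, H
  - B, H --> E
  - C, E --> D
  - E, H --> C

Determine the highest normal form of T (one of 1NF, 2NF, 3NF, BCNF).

Candidate keys: {B, H}, {C, E}, {E, H}. Prime attributes: {B, C, E, H}.
Each dependency's left side is a superkey — BCNF holds.

BCNF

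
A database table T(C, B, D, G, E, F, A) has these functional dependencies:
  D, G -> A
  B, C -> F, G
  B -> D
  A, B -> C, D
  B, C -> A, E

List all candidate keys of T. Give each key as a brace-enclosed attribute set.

{A, B}, {B, C}, {B, G}

{B} never appears on the right of any FD, so every key must include it.
{A, B}⁺ = {A, B, C, D, E, F, G} — all of the relation — so {A, B} is a candidate key.
{B, C}⁺ = {A, B, C, D, E, F, G} — all of the relation — so {B, C} is a candidate key.
{B, G}⁺ = {A, B, C, D, E, F, G} — all of the relation — so {B, G} is a candidate key.
These are minimal and exhaustive — every other superkey contains one of them.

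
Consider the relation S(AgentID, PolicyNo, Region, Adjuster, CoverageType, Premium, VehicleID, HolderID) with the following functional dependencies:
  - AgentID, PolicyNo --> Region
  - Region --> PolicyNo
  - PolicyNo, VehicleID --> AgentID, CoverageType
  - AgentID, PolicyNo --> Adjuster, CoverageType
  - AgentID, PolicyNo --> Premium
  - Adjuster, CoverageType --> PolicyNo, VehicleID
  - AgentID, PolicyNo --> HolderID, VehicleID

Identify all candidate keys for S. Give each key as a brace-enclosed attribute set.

Closure of {Adjuster, CoverageType} is {Adjuster, AgentID, CoverageType, HolderID, PolicyNo, Premium, Region, VehicleID}, the whole schema; {Adjuster, CoverageType} is a candidate key.
Closure of {AgentID, PolicyNo} is {Adjuster, AgentID, CoverageType, HolderID, PolicyNo, Premium, Region, VehicleID}, the whole schema; {AgentID, PolicyNo} is a candidate key.
Closure of {AgentID, Region} is {Adjuster, AgentID, CoverageType, HolderID, PolicyNo, Premium, Region, VehicleID}, the whole schema; {AgentID, Region} is a candidate key.
Closure of {PolicyNo, VehicleID} is {Adjuster, AgentID, CoverageType, HolderID, PolicyNo, Premium, Region, VehicleID}, the whole schema; {PolicyNo, VehicleID} is a candidate key.
Closure of {Region, VehicleID} is {Adjuster, AgentID, CoverageType, HolderID, PolicyNo, Premium, Region, VehicleID}, the whole schema; {Region, VehicleID} is a candidate key.
Any other superkey properly contains one of these, so there are no further candidate keys.

{Adjuster, CoverageType}, {AgentID, PolicyNo}, {AgentID, Region}, {PolicyNo, VehicleID}, {Region, VehicleID}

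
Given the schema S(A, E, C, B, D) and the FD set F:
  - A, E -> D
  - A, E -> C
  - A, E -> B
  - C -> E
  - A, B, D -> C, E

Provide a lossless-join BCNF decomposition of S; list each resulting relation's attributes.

Candidate keys of the original relation: {A, B, D}, {A, C}, {A, E}.
Within {A, B, C, D, E}: {C}⁺ ∩ {A, B, C, D, E} = {C, E}, not the whole set, so C -> E violates BCNF; decompose into {C, E} and {A, B, C, D}.
{C, E} has no BCNF violation.
{A, B, C, D} has no BCNF violation.

{A, B, C, D}; {C, E}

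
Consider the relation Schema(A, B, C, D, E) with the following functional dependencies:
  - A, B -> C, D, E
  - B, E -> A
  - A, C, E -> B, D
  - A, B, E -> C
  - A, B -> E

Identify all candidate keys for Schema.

{A, B}, {A, C, E}, {B, E}

{A, B} is a candidate key since {A, B}⁺ = {A, B, C, D, E} covers every attribute.
{B, E} is a candidate key since {B, E}⁺ = {A, B, C, D, E} covers every attribute.
{A, C, E} is a candidate key since {A, C, E}⁺ = {A, B, C, D, E} covers every attribute.
No proper subset of any of these is a key, and no other minimal superkey exists.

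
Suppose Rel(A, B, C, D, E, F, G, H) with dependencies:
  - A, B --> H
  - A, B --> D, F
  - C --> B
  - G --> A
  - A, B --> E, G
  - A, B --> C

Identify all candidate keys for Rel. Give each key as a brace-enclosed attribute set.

{A, B} is a candidate key since {A, B}⁺ = {A, B, C, D, E, F, G, H} covers every attribute.
{A, C} is a candidate key since {A, C}⁺ = {A, B, C, D, E, F, G, H} covers every attribute.
{B, G} is a candidate key since {B, G}⁺ = {A, B, C, D, E, F, G, H} covers every attribute.
{C, G} is a candidate key since {C, G}⁺ = {A, B, C, D, E, F, G, H} covers every attribute.
No proper subset of any of these is a key, and no other minimal superkey exists.

{A, B}, {A, C}, {B, G}, {C, G}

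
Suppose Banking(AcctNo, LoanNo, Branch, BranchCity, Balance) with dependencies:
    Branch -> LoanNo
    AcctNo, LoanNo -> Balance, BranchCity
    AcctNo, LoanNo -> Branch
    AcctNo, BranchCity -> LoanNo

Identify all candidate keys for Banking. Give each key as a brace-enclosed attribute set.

{AcctNo, Branch}, {AcctNo, BranchCity}, {AcctNo, LoanNo}

No FD produces {AcctNo}, so it must be in every candidate key.
Closure of {AcctNo, Branch} is {AcctNo, Balance, Branch, BranchCity, LoanNo}, the whole schema; {AcctNo, Branch} is a candidate key.
Closure of {AcctNo, BranchCity} is {AcctNo, Balance, Branch, BranchCity, LoanNo}, the whole schema; {AcctNo, BranchCity} is a candidate key.
Closure of {AcctNo, LoanNo} is {AcctNo, Balance, Branch, BranchCity, LoanNo}, the whole schema; {AcctNo, LoanNo} is a candidate key.
These are minimal and exhaustive — every other superkey contains one of them.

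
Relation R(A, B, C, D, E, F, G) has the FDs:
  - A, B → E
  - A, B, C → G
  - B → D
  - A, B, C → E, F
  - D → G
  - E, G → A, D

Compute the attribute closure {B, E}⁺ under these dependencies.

Start with {B, E}.
B → D applies; add {D} → now {B, D, E}.
D → G applies; add {G} → now {B, D, E, G}.
E, G → A, D applies; add {A} → now {A, B, D, E, G}.
No further FD applies.

{A, B, D, E, G}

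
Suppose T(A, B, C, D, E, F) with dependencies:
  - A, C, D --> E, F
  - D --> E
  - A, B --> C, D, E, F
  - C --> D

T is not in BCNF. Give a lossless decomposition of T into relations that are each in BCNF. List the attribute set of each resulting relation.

{A, B, C}; {A, C, F}; {C, D}; {D, E}

Candidate key of the original relation: {A, B}.
Within {A, B, C, D, E, F}: {A, C, D}⁺ ∩ {A, B, C, D, E, F} = {A, C, D, E, F}, not the whole set, so A, C, D --> E, F violates BCNF; decompose into {A, C, D, E, F} and {A, B, C, D}.
Within {A, C, D, E, F}: {D}⁺ ∩ {A, C, D, E, F} = {D, E}, not the whole set, so D --> E violates BCNF; decompose into {D, E} and {A, C, D, F}.
{D, E}: every determinant is a superkey — BCNF.
Within {A, C, D, F}: {C}⁺ ∩ {A, C, D, F} = {C, D}, not the whole set, so C --> D violates BCNF; decompose into {C, D} and {A, C, F}.
{C, D}: every determinant is a superkey — BCNF.
{A, C, F}: every determinant is a superkey — BCNF.
Within {A, B, C, D}: {C}⁺ ∩ {A, B, C, D} = {C, D}, not the whole set, so C --> D violates BCNF; decompose into {C, D} and {A, B, C}.
{C, D}: every determinant is a superkey — BCNF.
{A, B, C}: every determinant is a superkey — BCNF.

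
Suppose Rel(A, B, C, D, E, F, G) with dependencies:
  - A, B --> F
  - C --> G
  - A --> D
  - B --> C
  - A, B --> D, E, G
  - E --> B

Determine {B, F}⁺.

{B, C, F, G}

Start with {B, F}.
B --> C applies; add {C} → now {B, C, F}.
C --> G applies; add {G} → now {B, C, F, G}.
No further FD applies.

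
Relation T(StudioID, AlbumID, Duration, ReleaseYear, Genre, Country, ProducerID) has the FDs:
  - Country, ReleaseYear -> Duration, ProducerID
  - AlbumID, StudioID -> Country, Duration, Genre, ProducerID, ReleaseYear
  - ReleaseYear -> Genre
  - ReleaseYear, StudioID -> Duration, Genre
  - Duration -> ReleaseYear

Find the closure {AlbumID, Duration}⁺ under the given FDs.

Start with {AlbumID, Duration}.
Duration -> ReleaseYear applies; add {ReleaseYear} → now {AlbumID, Duration, ReleaseYear}.
ReleaseYear -> Genre applies; add {Genre} → now {AlbumID, Duration, Genre, ReleaseYear}.
No further FD applies.

{AlbumID, Duration, Genre, ReleaseYear}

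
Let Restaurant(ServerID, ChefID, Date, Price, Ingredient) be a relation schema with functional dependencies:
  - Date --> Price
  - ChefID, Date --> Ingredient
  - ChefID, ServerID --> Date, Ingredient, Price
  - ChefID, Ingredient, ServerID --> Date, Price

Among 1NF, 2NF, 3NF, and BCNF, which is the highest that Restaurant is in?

2NF

Candidate key: {ChefID, ServerID}. Prime attributes: {ChefID, ServerID}.
Date --> Price: {Date}⁺ = {Date, Price}, which is not all of the attributes, so the left side is not a superkey — BCNF is violated.
Because {Price} is non-prime and the left side of Date --> Price is not a superkey, the relation is not in 3NF.
No proper subset of a key has a non-prime attribute in its closure, so there is no partial dependency; 2NF holds.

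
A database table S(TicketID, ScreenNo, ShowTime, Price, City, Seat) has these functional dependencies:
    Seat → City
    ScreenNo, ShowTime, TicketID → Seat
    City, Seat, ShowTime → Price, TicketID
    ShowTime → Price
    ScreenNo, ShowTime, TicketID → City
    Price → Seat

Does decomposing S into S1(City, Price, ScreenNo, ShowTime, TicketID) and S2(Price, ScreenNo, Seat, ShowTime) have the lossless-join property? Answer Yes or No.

S1 ∩ S2 = {Price, ScreenNo, ShowTime}; its closure under F is {City, Price, ScreenNo, Seat, ShowTime, TicketID}.
Since S1 ⊆ {City, Price, ScreenNo, Seat, ShowTime, TicketID}, the intersection is a superkey of S1; the decomposition is lossless.

Yes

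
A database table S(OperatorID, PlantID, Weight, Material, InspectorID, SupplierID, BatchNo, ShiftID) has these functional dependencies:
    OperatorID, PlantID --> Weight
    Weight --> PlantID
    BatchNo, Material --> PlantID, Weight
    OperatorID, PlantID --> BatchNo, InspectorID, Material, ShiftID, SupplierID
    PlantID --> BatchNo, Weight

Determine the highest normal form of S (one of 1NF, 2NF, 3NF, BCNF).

3NF

Candidate keys: {BatchNo, Material, OperatorID}, {OperatorID, PlantID}, {OperatorID, Weight}. Prime attributes: {BatchNo, Material, OperatorID, PlantID, Weight}.
For Weight --> PlantID we have {Weight}⁺ = {BatchNo, PlantID, Weight}; {Weight} is not a superkey, so BCNF fails.
Its right-hand attributes {PlantID} are all prime, as are those of every other non-superkey FD — the relation is in 3NF.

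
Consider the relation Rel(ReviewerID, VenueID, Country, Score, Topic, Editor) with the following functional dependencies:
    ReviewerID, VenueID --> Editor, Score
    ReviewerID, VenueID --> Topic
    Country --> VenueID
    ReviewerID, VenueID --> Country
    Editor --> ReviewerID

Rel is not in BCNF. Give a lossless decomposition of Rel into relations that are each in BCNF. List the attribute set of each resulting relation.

{Country, Editor, Score, Topic}; {Country, VenueID}; {Editor, ReviewerID}

Candidate keys of the original relation: {Country, Editor}, {Country, ReviewerID}, {Editor, VenueID}, {ReviewerID, VenueID}.
Within {Country, Editor, ReviewerID, Score, Topic, VenueID}: {Country}⁺ ∩ {Country, Editor, ReviewerID, Score, Topic, VenueID} = {Country, VenueID}, not the whole set, so Country --> VenueID violates BCNF; decompose into {Country, VenueID} and {Country, Editor, ReviewerID, Score, Topic}.
{Country, VenueID}: every determinant is a superkey — BCNF.
Within {Country, Editor, ReviewerID, Score, Topic}: {Editor}⁺ ∩ {Country, Editor, ReviewerID, Score, Topic} = {Editor, ReviewerID}, not the whole set, so Editor --> ReviewerID violates BCNF; decompose into {Editor, ReviewerID} and {Country, Editor, Score, Topic}.
{Editor, ReviewerID}: every determinant is a superkey — BCNF.
{Country, Editor, Score, Topic}: every determinant is a superkey — BCNF.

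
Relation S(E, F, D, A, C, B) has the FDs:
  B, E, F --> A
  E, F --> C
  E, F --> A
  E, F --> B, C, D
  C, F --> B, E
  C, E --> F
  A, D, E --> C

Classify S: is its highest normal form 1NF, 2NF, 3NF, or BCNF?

Candidate keys: {A, D, E}, {C, E}, {C, F}, {E, F}. Prime attributes: {A, C, D, E, F}.
The left-hand side of every FD is a superkey, so BCNF is satisfied.

BCNF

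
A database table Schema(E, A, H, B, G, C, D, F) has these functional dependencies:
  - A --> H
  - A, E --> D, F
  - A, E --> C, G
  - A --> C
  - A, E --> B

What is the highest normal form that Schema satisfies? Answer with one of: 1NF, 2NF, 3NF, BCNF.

Candidate key: {A, E}. Prime attributes: {A, E}.
A --> H: {A}⁺ = {A, C, H}, which is not all of the attributes, so the left side is not a superkey — BCNF is violated.
A --> H has non-prime {H} on the right and a non-superkey on the left, so 3NF fails.
Since {A} ⊂ {A, E} and {A}⁺ ⊇ {C, H} with {C, H} non-prime, there is a partial dependency; 2NF fails.

1NF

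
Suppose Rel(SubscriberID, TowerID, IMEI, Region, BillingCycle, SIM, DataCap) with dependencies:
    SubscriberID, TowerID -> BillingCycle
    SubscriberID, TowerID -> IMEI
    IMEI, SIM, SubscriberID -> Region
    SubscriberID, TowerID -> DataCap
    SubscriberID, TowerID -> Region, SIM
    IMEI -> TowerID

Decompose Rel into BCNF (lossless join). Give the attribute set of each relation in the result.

{BillingCycle, DataCap, IMEI, Region, SIM, SubscriberID}; {IMEI, TowerID}

Candidate keys of the original relation: {IMEI, SubscriberID}, {SubscriberID, TowerID}.
{BillingCycle, DataCap, IMEI, Region, SIM, SubscriberID, TowerID}: {IMEI} determines {IMEI, TowerID} here but is not a superkey — split on IMEI -> TowerID, giving {IMEI, TowerID} and {BillingCycle, DataCap, IMEI, Region, SIM, SubscriberID}.
{IMEI, TowerID} is in BCNF.
{BillingCycle, DataCap, IMEI, Region, SIM, SubscriberID} is in BCNF.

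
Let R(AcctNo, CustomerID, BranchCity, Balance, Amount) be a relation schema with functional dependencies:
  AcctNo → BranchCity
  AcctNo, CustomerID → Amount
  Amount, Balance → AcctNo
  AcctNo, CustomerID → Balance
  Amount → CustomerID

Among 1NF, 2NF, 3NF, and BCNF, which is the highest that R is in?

1NF

Candidate keys: {AcctNo, Amount}, {AcctNo, CustomerID}, {Amount, Balance}. Prime attributes: {AcctNo, Amount, Balance, CustomerID}.
AcctNo → BranchCity breaks BCNF: {AcctNo}⁺ = {AcctNo, BranchCity}, so {AcctNo} is not a superkey.
AcctNo → BranchCity has non-prime {BranchCity} on the right and a non-superkey on the left, so 3NF fails.
{AcctNo} is a proper subset of the key {AcctNo, Amount}, and {AcctNo}⁺ contains the non-prime attribute {BranchCity} — a partial dependency, so 2NF is violated.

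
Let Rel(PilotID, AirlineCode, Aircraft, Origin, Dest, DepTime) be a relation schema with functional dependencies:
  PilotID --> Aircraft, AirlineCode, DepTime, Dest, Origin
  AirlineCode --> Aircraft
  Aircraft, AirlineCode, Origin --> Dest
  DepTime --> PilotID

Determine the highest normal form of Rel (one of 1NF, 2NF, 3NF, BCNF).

Candidate keys: {DepTime}, {PilotID}. Prime attributes: {DepTime, PilotID}.
For AirlineCode --> Aircraft we have {AirlineCode}⁺ = {Aircraft, AirlineCode}; {AirlineCode} is not a superkey, so BCNF fails.
AirlineCode --> Aircraft has non-prime {Aircraft} on the right and a non-superkey on the left, so 3NF fails.
With only single-attribute keys there can be no partial dependency, so 2NF holds.

2NF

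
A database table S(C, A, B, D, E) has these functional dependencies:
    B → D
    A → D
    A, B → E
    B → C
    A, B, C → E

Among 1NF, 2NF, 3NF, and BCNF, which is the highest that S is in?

Candidate key: {A, B}. Prime attributes: {A, B}.
For B → D we have {B}⁺ = {B, C, D}; {B} is not a superkey, so BCNF fails.
B → D has non-prime {D} on the right and a non-superkey on the left, so 3NF fails.
Since {A} ⊂ {A, B} and {A}⁺ ⊇ {D} with {D} non-prime, there is a partial dependency; 2NF fails.

1NF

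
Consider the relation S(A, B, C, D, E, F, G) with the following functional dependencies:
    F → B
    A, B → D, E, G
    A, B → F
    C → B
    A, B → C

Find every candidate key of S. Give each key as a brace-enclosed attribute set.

{A, B}, {A, C}, {A, F}

No FD produces {A}, so it must be in every candidate key.
{A, B}⁺ = {A, B, C, D, E, F, G} — all of the relation — so {A, B} is a candidate key.
{A, C}⁺ = {A, B, C, D, E, F, G} — all of the relation — so {A, C} is a candidate key.
{A, F}⁺ = {A, B, C, D, E, F, G} — all of the relation — so {A, F} is a candidate key.
Any other superkey properly contains one of these, so there are no further candidate keys.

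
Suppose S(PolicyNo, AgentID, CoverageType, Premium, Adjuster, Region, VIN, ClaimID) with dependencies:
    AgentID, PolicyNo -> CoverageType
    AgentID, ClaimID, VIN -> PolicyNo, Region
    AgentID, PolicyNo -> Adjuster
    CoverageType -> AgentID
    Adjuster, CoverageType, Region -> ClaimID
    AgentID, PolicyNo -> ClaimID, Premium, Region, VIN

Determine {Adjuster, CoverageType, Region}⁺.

{Adjuster, AgentID, ClaimID, CoverageType, Region}

Start with {Adjuster, CoverageType, Region}.
CoverageType -> AgentID applies; add {AgentID} → now {Adjuster, AgentID, CoverageType, Region}.
Adjuster, CoverageType, Region -> ClaimID applies; add {ClaimID} → now {Adjuster, AgentID, ClaimID, CoverageType, Region}.
No further FD applies.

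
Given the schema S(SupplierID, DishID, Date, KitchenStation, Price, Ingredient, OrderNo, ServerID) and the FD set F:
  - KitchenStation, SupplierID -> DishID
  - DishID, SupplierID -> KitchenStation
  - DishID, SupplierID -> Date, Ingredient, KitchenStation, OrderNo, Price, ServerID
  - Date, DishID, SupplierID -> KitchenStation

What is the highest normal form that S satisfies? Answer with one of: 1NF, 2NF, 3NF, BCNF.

Candidate keys: {DishID, SupplierID}, {KitchenStation, SupplierID}. Prime attributes: {DishID, KitchenStation, SupplierID}.
Every FD has a superkey on the left, so the relation is in BCNF.

BCNF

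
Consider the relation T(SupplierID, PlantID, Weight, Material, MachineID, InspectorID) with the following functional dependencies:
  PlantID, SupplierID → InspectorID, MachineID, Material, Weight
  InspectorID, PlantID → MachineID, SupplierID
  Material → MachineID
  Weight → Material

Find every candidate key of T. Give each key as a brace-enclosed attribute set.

{InspectorID, PlantID}, {PlantID, SupplierID}

Attributes never on any right-hand side: {PlantID} — every candidate key must contain it.
{InspectorID, PlantID} is a candidate key since {InspectorID, PlantID}⁺ = {InspectorID, MachineID, Material, PlantID, SupplierID, Weight} covers every attribute.
{PlantID, SupplierID} is a candidate key since {PlantID, SupplierID}⁺ = {InspectorID, MachineID, Material, PlantID, SupplierID, Weight} covers every attribute.
Any other superkey properly contains one of these, so there are no further candidate keys.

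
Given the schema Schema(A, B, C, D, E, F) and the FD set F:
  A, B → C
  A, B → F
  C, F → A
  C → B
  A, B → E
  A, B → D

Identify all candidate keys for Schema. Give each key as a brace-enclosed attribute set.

Closure of {A, B} is {A, B, C, D, E, F}, the whole schema; {A, B} is a candidate key.
Closure of {A, C} is {A, B, C, D, E, F}, the whole schema; {A, C} is a candidate key.
Closure of {C, F} is {A, B, C, D, E, F}, the whole schema; {C, F} is a candidate key.
These are minimal and exhaustive — every other superkey contains one of them.

{A, B}, {A, C}, {C, F}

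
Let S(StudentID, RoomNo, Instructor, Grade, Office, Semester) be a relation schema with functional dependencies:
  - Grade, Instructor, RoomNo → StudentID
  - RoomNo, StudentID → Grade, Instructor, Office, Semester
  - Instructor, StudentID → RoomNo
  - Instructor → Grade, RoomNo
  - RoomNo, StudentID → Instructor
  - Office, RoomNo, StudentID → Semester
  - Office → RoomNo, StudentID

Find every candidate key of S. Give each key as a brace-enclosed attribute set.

{Instructor} is a candidate key since {Instructor}⁺ = {Grade, Instructor, Office, RoomNo, Semester, StudentID} covers every attribute.
{Office} is a candidate key since {Office}⁺ = {Grade, Instructor, Office, RoomNo, Semester, StudentID} covers every attribute.
{RoomNo, StudentID} is a candidate key since {RoomNo, StudentID}⁺ = {Grade, Instructor, Office, RoomNo, Semester, StudentID} covers every attribute.
These are minimal and exhaustive — every other superkey contains one of them.

{Instructor}, {Office}, {RoomNo, StudentID}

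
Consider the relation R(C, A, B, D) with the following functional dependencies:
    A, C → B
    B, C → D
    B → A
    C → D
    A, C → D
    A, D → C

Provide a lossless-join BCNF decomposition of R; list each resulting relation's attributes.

{A, B}; {B, C}; {C, D}

Candidate keys of the original relation: {A, C}, {A, D}, {B, C}, {B, D}.
Within {A, B, C, D}: {B}⁺ ∩ {A, B, C, D} = {A, B}, not the whole set, so B → A violates BCNF; decompose into {A, B} and {B, C, D}.
{A, B}: every determinant is a superkey — BCNF.
Within {B, C, D}: {C}⁺ ∩ {B, C, D} = {C, D}, not the whole set, so C → D violates BCNF; decompose into {C, D} and {B, C}.
{C, D}: every determinant is a superkey — BCNF.
{B, C}: every determinant is a superkey — BCNF.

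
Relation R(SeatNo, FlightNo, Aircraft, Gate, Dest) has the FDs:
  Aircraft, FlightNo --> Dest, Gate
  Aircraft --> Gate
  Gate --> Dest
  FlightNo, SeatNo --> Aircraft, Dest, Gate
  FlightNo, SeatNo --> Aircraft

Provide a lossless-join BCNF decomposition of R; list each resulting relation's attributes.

Candidate key of the original relation: {FlightNo, SeatNo}.
In {Aircraft, Dest, FlightNo, Gate, SeatNo}, {Aircraft, FlightNo} is not a superkey ({Aircraft, FlightNo}⁺ restricted to this set is {Aircraft, Dest, FlightNo, Gate}), so split on Aircraft, FlightNo --> Dest, Gate into {Aircraft, Dest, FlightNo, Gate} and {Aircraft, FlightNo, SeatNo}.
In {Aircraft, Dest, FlightNo, Gate}, {Aircraft} is not a superkey ({Aircraft}⁺ restricted to this set is {Aircraft, Dest, Gate}), so split on Aircraft --> Dest, Gate into {Aircraft, Dest, Gate} and {Aircraft, FlightNo}.
In {Aircraft, Dest, Gate}, {Gate} is not a superkey ({Gate}⁺ restricted to this set is {Dest, Gate}), so split on Gate --> Dest into {Dest, Gate} and {Aircraft, Gate}.
{Dest, Gate}: every determinant is a superkey — BCNF.
{Aircraft, Gate}: every determinant is a superkey — BCNF.
{Aircraft, FlightNo}: every determinant is a superkey — BCNF.
{Aircraft, FlightNo, SeatNo}: every determinant is a superkey — BCNF.

{Aircraft, FlightNo, SeatNo}; {Aircraft, Gate}; {Dest, Gate}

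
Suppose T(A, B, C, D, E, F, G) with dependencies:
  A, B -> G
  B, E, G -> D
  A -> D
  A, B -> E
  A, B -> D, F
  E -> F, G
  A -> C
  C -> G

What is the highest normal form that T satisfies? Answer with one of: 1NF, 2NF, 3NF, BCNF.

1NF

Candidate key: {A, B}. Prime attributes: {A, B}.
For B, E, G -> D we have {B, E, G}⁺ = {B, D, E, F, G}; {B, E, G} is not a superkey, so BCNF fails.
Because {D} is non-prime and the left side of B, E, G -> D is not a superkey, the relation is not in 3NF.
The proper key subset {A} of {A, B} determines non-prime {C, D, G}, so the relation is not even in 2NF.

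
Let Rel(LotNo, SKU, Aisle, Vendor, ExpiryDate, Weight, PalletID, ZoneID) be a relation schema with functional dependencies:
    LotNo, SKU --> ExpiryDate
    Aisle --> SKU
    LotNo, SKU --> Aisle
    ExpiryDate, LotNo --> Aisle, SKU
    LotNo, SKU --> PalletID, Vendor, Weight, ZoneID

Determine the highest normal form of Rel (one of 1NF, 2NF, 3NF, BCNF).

Candidate keys: {Aisle, LotNo}, {ExpiryDate, LotNo}, {LotNo, SKU}. Prime attributes: {Aisle, ExpiryDate, LotNo, SKU}.
Aisle --> SKU breaks BCNF: {Aisle}⁺ = {Aisle, SKU}, so {Aisle} is not a superkey.
Its right-hand attributes {SKU} are all prime, as are those of every other non-superkey FD — the relation is in 3NF.

3NF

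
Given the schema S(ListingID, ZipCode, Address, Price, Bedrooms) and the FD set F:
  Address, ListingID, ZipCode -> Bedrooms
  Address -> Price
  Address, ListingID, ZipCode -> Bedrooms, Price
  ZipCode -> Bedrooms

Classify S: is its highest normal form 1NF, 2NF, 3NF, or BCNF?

Candidate key: {Address, ListingID, ZipCode}. Prime attributes: {Address, ListingID, ZipCode}.
Address -> Price breaks BCNF: {Address}⁺ = {Address, Price}, so {Address} is not a superkey.
Address -> Price determines the non-prime attribute {Price} from a non-superkey — 3NF is violated.
Since {Address} ⊂ {Address, ListingID, ZipCode} and {Address}⁺ ⊇ {Price} with {Price} non-prime, there is a partial dependency; 2NF fails.

1NF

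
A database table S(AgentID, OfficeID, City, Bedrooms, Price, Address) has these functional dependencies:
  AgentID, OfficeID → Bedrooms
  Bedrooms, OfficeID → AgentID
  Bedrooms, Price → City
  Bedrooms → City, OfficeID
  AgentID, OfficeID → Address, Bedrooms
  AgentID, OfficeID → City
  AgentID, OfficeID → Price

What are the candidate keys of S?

Closure of {Bedrooms} is {Address, AgentID, Bedrooms, City, OfficeID, Price}, the whole schema; {Bedrooms} is a candidate key.
Closure of {AgentID, OfficeID} is {Address, AgentID, Bedrooms, City, OfficeID, Price}, the whole schema; {AgentID, OfficeID} is a candidate key.
Any other superkey properly contains one of these, so there are no further candidate keys.

{AgentID, OfficeID}, {Bedrooms}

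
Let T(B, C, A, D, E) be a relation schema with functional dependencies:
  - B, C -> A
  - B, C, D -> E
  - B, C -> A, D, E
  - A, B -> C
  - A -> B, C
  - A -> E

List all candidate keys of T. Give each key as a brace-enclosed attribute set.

{A}, {B, C}

{A} is a candidate key since {A}⁺ = {A, B, C, D, E} covers every attribute.
{B, C} is a candidate key since {B, C}⁺ = {A, B, C, D, E} covers every attribute.
No proper subset of any of these is a key, and no other minimal superkey exists.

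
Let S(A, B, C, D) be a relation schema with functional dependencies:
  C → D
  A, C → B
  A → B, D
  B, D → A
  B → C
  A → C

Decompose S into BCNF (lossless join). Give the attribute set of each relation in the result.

{A, B, C}; {C, D}

Candidate keys of the original relation: {A}, {B}.
In {A, B, C, D}, {C} is not a superkey ({C}⁺ restricted to this set is {C, D}), so split on C → D into {C, D} and {A, B, C}.
{C, D} has no BCNF violation.
{A, B, C} has no BCNF violation.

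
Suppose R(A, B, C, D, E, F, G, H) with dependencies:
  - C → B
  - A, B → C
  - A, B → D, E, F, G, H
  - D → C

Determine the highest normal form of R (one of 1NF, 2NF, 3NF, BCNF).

Candidate keys: {A, B}, {A, C}, {A, D}. Prime attributes: {A, B, C, D}.
C → B: {C}⁺ = {B, C}, which is not all of the attributes, so the left side is not a superkey — BCNF is violated.
Since {B} ⊆ prime attributes and every other non-superkey FD also has a prime right side, the schema is in 3NF.

3NF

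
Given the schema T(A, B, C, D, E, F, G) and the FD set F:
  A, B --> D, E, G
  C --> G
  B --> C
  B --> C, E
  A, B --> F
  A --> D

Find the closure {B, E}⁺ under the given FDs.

Start with {B, E}.
B --> C applies; add {C} → now {B, C, E}.
C --> G applies; add {G} → now {B, C, E, G}.
No further FD applies.

{B, C, E, G}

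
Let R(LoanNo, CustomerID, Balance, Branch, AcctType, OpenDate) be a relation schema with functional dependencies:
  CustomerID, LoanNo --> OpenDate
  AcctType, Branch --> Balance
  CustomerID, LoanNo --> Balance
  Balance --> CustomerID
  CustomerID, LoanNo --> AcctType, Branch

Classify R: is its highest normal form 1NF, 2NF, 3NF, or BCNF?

3NF

Candidate keys: {AcctType, Branch, LoanNo}, {Balance, LoanNo}, {CustomerID, LoanNo}. Prime attributes: {AcctType, Balance, Branch, CustomerID, LoanNo}.
AcctType, Branch --> Balance: {AcctType, Branch}⁺ = {AcctType, Balance, Branch, CustomerID}, which is not all of the attributes, so the left side is not a superkey — BCNF is violated.
Its right-hand attributes {Balance} are all prime, as are those of every other non-superkey FD — the relation is in 3NF.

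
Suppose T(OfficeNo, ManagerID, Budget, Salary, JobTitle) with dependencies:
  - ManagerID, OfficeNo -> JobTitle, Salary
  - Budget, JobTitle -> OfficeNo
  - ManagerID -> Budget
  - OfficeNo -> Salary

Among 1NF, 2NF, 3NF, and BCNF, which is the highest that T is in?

Candidate keys: {JobTitle, ManagerID}, {ManagerID, OfficeNo}. Prime attributes: {JobTitle, ManagerID, OfficeNo}.
For Budget, JobTitle -> OfficeNo we have {Budget, JobTitle}⁺ = {Budget, JobTitle, OfficeNo, Salary}; {Budget, JobTitle} is not a superkey, so BCNF fails.
ManagerID -> Budget determines the non-prime attribute {Budget} from a non-superkey — 3NF is violated.
Since {ManagerID} ⊂ {JobTitle, ManagerID} and {ManagerID}⁺ ⊇ {Budget} with {Budget} non-prime, there is a partial dependency; 2NF fails.

1NF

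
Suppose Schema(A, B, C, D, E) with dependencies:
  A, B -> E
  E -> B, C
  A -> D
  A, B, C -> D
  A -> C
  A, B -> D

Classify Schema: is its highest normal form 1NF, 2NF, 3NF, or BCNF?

Candidate keys: {A, B}, {A, E}. Prime attributes: {A, B, E}.
For E -> B, C we have {E}⁺ = {B, C, E}; {E} is not a superkey, so BCNF fails.
Because {C} is non-prime and the left side of E -> B, C is not a superkey, the relation is not in 3NF.
The proper key subset {A} of {A, B} determines non-prime {C, D}, so the relation is not even in 2NF.

1NF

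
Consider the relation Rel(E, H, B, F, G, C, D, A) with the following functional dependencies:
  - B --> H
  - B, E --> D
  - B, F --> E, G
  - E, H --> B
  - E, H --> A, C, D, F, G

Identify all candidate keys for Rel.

Closure of {B, E} is {A, B, C, D, E, F, G, H}, the whole schema; {B, E} is a candidate key.
Closure of {B, F} is {A, B, C, D, E, F, G, H}, the whole schema; {B, F} is a candidate key.
Closure of {E, H} is {A, B, C, D, E, F, G, H}, the whole schema; {E, H} is a candidate key.
No proper subset of any of these is a key, and no other minimal superkey exists.

{B, E}, {B, F}, {E, H}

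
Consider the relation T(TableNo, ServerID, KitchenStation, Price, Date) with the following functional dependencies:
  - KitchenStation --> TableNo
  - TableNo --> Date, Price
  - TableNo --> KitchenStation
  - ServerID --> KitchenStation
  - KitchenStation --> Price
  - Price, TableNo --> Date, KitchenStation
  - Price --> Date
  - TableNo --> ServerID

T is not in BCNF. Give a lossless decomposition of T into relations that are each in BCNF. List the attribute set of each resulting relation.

{Date, Price}; {KitchenStation, Price, ServerID, TableNo}

Candidate keys of the original relation: {KitchenStation}, {ServerID}, {TableNo}.
In {Date, KitchenStation, Price, ServerID, TableNo}, {Price} is not a superkey ({Price}⁺ restricted to this set is {Date, Price}), so split on Price --> Date into {Date, Price} and {KitchenStation, Price, ServerID, TableNo}.
{Date, Price} has no BCNF violation.
{KitchenStation, Price, ServerID, TableNo} has no BCNF violation.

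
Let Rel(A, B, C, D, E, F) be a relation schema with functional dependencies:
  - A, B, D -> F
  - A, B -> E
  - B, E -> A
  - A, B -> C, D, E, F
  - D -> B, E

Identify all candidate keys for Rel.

{D}⁺ = {A, B, C, D, E, F}, which is every attribute, so {D} is a candidate key.
{A, B}⁺ = {A, B, C, D, E, F}, which is every attribute, so {A, B} is a candidate key.
{B, E}⁺ = {A, B, C, D, E, F}, which is every attribute, so {B, E} is a candidate key.
These are minimal and exhaustive — every other superkey contains one of them.

{A, B}, {B, E}, {D}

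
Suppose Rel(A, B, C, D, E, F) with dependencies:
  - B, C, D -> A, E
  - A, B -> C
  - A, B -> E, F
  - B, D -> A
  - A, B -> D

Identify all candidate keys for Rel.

{B} never appears on the right of any FD, so every key must include it.
{A, B}⁺ = {A, B, C, D, E, F} — all of the relation — so {A, B} is a candidate key.
{B, D}⁺ = {A, B, C, D, E, F} — all of the relation — so {B, D} is a candidate key.
These are minimal and exhaustive — every other superkey contains one of them.

{A, B}, {B, D}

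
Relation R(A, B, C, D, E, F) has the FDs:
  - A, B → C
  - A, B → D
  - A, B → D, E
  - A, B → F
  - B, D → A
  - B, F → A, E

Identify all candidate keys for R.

{A, B}, {B, D}, {B, F}

{B} never appears on the right of any FD, so every key must include it.
Closure of {A, B} is {A, B, C, D, E, F}, the whole schema; {A, B} is a candidate key.
Closure of {B, D} is {A, B, C, D, E, F}, the whole schema; {B, D} is a candidate key.
Closure of {B, F} is {A, B, C, D, E, F}, the whole schema; {B, F} is a candidate key.
These are minimal and exhaustive — every other superkey contains one of them.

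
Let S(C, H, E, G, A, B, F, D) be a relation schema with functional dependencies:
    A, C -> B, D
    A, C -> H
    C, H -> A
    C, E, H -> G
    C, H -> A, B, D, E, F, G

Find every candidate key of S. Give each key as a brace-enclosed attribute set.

{C} never appears on the right of any FD, so every key must include it.
Closure of {A, C} is {A, B, C, D, E, F, G, H}, the whole schema; {A, C} is a candidate key.
Closure of {C, H} is {A, B, C, D, E, F, G, H}, the whole schema; {C, H} is a candidate key.
These are minimal and exhaustive — every other superkey contains one of them.

{A, C}, {C, H}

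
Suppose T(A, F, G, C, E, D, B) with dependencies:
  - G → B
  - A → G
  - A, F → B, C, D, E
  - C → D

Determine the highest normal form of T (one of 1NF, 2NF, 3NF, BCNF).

Candidate key: {A, F}. Prime attributes: {A, F}.
G → B: {G}⁺ = {B, G}, which is not all of the attributes, so the left side is not a superkey — BCNF is violated.
G → B has non-prime {B} on the right and a non-superkey on the left, so 3NF fails.
{A} is a proper subset of the key {A, F}, and {A}⁺ contains the non-prime attributes {B, G} — a partial dependency, so 2NF is violated.

1NF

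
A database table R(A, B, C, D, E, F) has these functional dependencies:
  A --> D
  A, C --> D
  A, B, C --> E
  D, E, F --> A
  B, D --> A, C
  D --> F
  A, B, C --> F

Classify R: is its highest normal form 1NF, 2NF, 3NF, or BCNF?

1NF

Candidate keys: {A, B}, {B, D}. Prime attributes: {A, B, D}.
A --> D breaks BCNF: {A}⁺ = {A, D, F}, so {A} is not a superkey.
D --> F determines the non-prime attribute {F} from a non-superkey — 3NF is violated.
The proper key subset {A} of {A, B} determines non-prime {F}, so the relation is not even in 2NF.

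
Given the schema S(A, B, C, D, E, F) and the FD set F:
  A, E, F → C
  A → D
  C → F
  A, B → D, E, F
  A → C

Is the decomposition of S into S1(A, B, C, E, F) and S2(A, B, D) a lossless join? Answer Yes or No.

The shared attributes are {A, B} and {A, B}⁺ = {A, B, C, D, E, F}.
This includes all of S1, so the common attributes are a superkey of S1 — the join is lossless.

Yes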